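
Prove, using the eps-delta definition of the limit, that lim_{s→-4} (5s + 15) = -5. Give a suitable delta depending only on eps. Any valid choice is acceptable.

Let eps > 0. We need delta > 0 so that 0 < |s + 4| < delta implies |(5s + 15) + 5| < eps.
|(5s + 15) + 5| = |5s + 20| = 5|s + 4|.
So 5|s + 4| < eps exactly when |s + 4| < eps/5.
Choosing delta = eps/5 gives |(5s + 15) + 5| = 5|s + 4| < eps whenever |s + 4| < delta.

delta = eps/5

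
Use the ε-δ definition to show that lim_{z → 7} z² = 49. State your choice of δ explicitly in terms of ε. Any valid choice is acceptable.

Suppose ε > 0. We seek δ > 0 with 0 < |z − 7| < δ ⇒ |z² − 49| < ε.
Factor: z² − 49 = (z − 7)(z + 7), so |z² − 49| = |z − 7|·|z + 7|.
Impose δ ≤ 1 so that |z| < 8; then |z + 7| ≤ 15.
Hence |z² − 49| ≤ 15|z − 7|, which is < ε once |z − 7| < ε/15.
Take δ = min(1, ε/15). If 0 < |z − 7| < δ then both bounds hold and |z² − 49| ≤ 15|z − 7| < 15·(ε/15) = ε.

δ = min(1, ε/15)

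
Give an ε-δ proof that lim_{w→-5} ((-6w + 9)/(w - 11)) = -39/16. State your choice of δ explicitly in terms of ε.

Let ε > 0. We want δ > 0 with 0 < |w + 5| < δ ⇒ |(-6w + 9)/(w - 11) + 39/16| < ε.
Combining over a common denominator, (-6w + 9)/(w - 11) + 39/16 = [(-6w + 9)·(-16) − 39·(w - 11)] / [(-16)·(w - 11)] = 57(w + 5) / ((-16)(w - 11)).
So |(-6w + 9)/(w - 11) + 39/16| = 57|w + 5| / (16·|w − 11|).
Restrict δ ≤ 8. Then |w + 5| < 8 gives |w − 11| = |(w + 5) + (-16)| ≥ 16 − 8 = 8.
Hence |(-6w + 9)/(w - 11) + 39/16| < 57|w + 5|/(16·8) = (57/128)|w + 5|, which is < ε once |w + 5| < (128/57)ε.
Take δ = min(8, (128/57)ε). Then 0 < |w + 5| < δ forces both bounds, so |(-6w + 9)/(w - 11) + 39/16| < ε.

δ = min(8, (128/57)ε)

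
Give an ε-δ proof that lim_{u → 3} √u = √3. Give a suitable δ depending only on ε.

Let ε > 0. We want δ > 0 such that 0 < |u − 3| < δ implies |√u − √3| < ε.
Rationalise: √u − √3 = (u − 3)/(√u + √3), so |√u − √3| = |u − 3|/(√u + √3).
Restrict δ ≤ 3 so that |u − 3| < 3 forces u > 0, and then √u + √3 > √3.
Hence |√u − √3| < |u − 3|/√3, which is < ε once |u − 3| < √3·ε.
Take δ = min(3, √3·ε). If 0 < |u − 3| < δ then u > 0 and |√u − √3| < |u − 3|/√3 < ε.

δ = min(3, √3·ε)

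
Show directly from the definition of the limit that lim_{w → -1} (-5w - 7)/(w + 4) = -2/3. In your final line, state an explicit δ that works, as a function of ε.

Let ε > 0 be given. We want δ > 0 with 0 < |w + 1| < δ ⇒ |(-5w - 7)/(w + 4) + 2/3| < ε.
Combining over a common denominator, (-5w - 7)/(w + 4) + 2/3 = [(-5w - 7)·3 − (-2)·(w + 4)] / [3·(w + 4)] = -13(w + 1) / (3(w + 4)).
So |(-5w - 7)/(w + 4) + 2/3| = 13|w + 1| / (3·|w + 4|).
Require δ ≤ 3/2, so |w + 4| ≥ |3| − |w + 1| > 3 − 3/2 = 3/2.
Hence |(-5w - 7)/(w + 4) + 2/3| < 13|w + 1|/(3·(3/2)) = (26/9)|w + 1|, which is < ε once |w + 1| < (9/26)ε.
Take δ = min(3/2, (9/26)ε). Then 0 < |w + 1| < δ forces both bounds, so |(-5w - 7)/(w + 4) + 2/3| < ε.

δ = min(3/2, (9/26)ε)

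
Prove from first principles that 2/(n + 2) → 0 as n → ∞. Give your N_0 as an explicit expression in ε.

Suppose ε > 0. For n ≥ 1, |2/(n + 2) − 0| = 2/(n + 2) ≤ 2/n.
We need 2/n < ε, i.e. n > 2/ε.
Take N_0 = 2/ε. If n > N_0 then |2/(n + 2)| ≤ 2/n < ε.

N_0 = 2/ε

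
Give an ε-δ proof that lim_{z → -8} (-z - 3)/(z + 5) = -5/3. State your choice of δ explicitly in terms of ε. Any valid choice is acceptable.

Fix ε > 0. We want δ > 0 with 0 < |z + 8| < δ ⇒ |(-z - 3)/(z + 5) + 5/3| < ε.
Combining over a common denominator, (-z - 3)/(z + 5) + 5/3 = [(-z - 3)·(-3) − 5·(z + 5)] / [(-3)·(z + 5)] = -2(z + 8) / ((-3)(z + 5)).
So |(-z - 3)/(z + 5) + 5/3| = 2|z + 8| / (3·|z + 5|).
Restrict δ ≤ 3/2. Then |z + 8| < 3/2 gives |z + 5| = |(z + 8) + (-3)| ≥ 3 − 3/2 = 3/2.
Hence |(-z - 3)/(z + 5) + 5/3| < 2|z + 8|/(3·(3/2)) = (4/9)|z + 8|, which is < ε once |z + 8| < (9/4)ε.
Take δ = min(3/2, (9/4)ε). Then 0 < |z + 8| < δ forces both bounds, so |(-z - 3)/(z + 5) + 5/3| < ε.

δ = min(3/2, (9/4)ε)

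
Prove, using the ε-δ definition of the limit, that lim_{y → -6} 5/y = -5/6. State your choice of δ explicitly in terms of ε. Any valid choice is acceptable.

δ = min(3, (18/5)ε)

Suppose ε > 0. We seek δ > 0 such that 0 < |y + 6| < δ implies |5/y + 5/6| < ε.
|5/y + 5/6| = 5·|-6 − y|/(6·|y|) = 5|y + 6|/(6|y|).
Require δ ≤ 3 so that |y| > 6 − 3 = 3, hence 6|y| > 18.
Then |5/y + 5/6| < 5|y + 6|/18, which is < ε when |y + 6| < (18/5)ε.
Take δ = min(3, (18/5)ε). Then 0 < |y + 6| < δ gives both |y + 6| < 3 and |y + 6| < (18/5)ε, so |5/y + 5/6| < ε.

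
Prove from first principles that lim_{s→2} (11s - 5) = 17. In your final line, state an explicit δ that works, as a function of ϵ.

Let ϵ > 0. We need δ > 0 so that 0 < |s − 2| < δ implies |(11s - 5) − 17| < ϵ.
|(11s - 5) − 17| = |11s - 22| = 11|s − 2|.
Thus it suffices that |s − 2| < ϵ/11.
Choosing δ = ϵ/11 gives |(11s - 5) − 17| = 11|s − 2| < ϵ whenever |s − 2| < δ.

δ = ϵ/11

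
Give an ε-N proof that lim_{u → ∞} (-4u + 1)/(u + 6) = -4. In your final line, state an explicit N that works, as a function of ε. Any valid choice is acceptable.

N = 25/ε

Fix ε > 0. We seek N > 0 such that u > N implies |(-4u + 1)/(u + 6) + 4| < ε.
(-4u + 1)/(u + 6) + 4 = ((-4u + 1) − (-4)(u + 6)) / ((u + 6)) = 25/((u + 6)).
For u > 0 we have u + 6 > u, so |(-4u + 1)/(u + 6) + 4| = 25/((u + 6)) < 25/(u) = 25/u.
Thus |(-4u + 1)/(u + 6) + 4| < ε whenever u > 25/ε.
Take N = 25/ε. If u > N then |(-4u + 1)/(u + 6) + 4| < 25/u < ε.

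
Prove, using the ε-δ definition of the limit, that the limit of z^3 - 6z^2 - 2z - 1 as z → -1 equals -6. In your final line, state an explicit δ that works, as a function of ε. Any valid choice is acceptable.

δ = min(2, ε/35)

Let ε > 0. We want δ > 0 such that 0 < |z + 1| < δ implies |(z^3 - 6z^2 - 2z - 1) + 6| < ε.
(z^3 - 6z^2 - 2z - 1) + 6 = z^3 - 6z^2 - 2z + 5 = (z + 1)(z^2 - 7z + 5).
So |(z^3 - 6z^2 - 2z - 1) + 6| = |z + 1|·|z^2 - 7z + 5|.
Assume first that |z + 1| < 2, so |z| < 3. Then |z^2 - 7z + 5| ≤ 3^2 + 7·3 + 5 = 35.
Hence |(z^3 - 6z^2 - 2z - 1) + 6| ≤ 35|z + 1| < ε provided |z + 1| < ε/35.
Take δ = min(2, ε/35). Then 0 < |z + 1| < δ gives both |z + 1| < 2 and |z + 1| < ε/35, so |(z^3 - 6z^2 - 2z - 1) + 6| < ε.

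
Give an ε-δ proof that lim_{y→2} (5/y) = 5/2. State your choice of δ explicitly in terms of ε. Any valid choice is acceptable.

Suppose ε > 0. We seek δ > 0 such that 0 < |y − 2| < δ implies |5/y − (5/2)| < ε.
|5/y − (5/2)| = 5·|2 − y|/(2·|y|) = 5|y − 2|/(2|y|).
Require δ ≤ 1 so that |y| > 2 − 1 = 1, hence 2|y| > 2.
Then |5/y − (5/2)| < 5|y − 2|/2, which is < ε when |y − 2| < (2/5)ε.
Take δ = min(1, (2/5)ε). Then 0 < |y − 2| < δ gives both |y − 2| < 1 and |y − 2| < (2/5)ε, so |5/y − (5/2)| < ε.

δ = min(1, (2/5)ε)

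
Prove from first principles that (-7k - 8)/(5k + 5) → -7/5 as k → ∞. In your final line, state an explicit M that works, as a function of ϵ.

Suppose ϵ > 0. For k ≥ 1, |(-7k - 8)/(5k + 5) + 7/5| = |-5|/(5(5k + 5)) = 5/(5(5k + 5)).
Since 5k + 5 ≥ 5k for k ≥ 1, this is ≤ 5/(5·5k) = (1/5)/k.
So |(-7k - 8)/(5k + 5) + 7/5| < ϵ whenever k > (1/5)/ϵ.
Take M = (1/5)/ϵ. If k > M then |(-7k - 8)/(5k + 5) + 7/5| ≤ (1/5)/k < ϵ.

M = (1/5)/ϵ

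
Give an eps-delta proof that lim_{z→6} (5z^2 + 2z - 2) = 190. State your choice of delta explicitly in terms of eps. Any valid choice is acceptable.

delta = min(1, eps/67)

Suppose eps > 0. We want delta > 0 such that 0 < |z − 6| < delta implies |(5z^2 + 2z - 2) − 190| < eps.
(5z^2 + 2z - 2) − 190 = 5z^2 + 2z - 192 = (z − 6)(5z + 32).
So |(5z^2 + 2z - 2) − 190| = |z − 6|·|5z + 32|.
Assume first that |z − 6| < 1, so |z| < 7. Then |5z + 32| ≤ 5·7 + 32 = 67.
Hence |(5z^2 + 2z - 2) − 190| ≤ 67|z − 6| < eps provided |z − 6| < eps/67.
Choosing delta = min(1, eps/67) ensures both conditions, hence |(5z^2 + 2z - 2) − 190| < eps.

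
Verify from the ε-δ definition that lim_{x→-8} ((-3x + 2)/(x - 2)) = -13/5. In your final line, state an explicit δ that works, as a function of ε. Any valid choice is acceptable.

δ = min(5, (25/2)ε)

Let ε > 0. We want δ > 0 with 0 < |x + 8| < δ ⇒ |(-3x + 2)/(x - 2) + 13/5| < ε.
Combining over a common denominator, (-3x + 2)/(x - 2) + 13/5 = [(-3x + 2)·(-10) − 26·(x - 2)] / [(-10)·(x - 2)] = 4(x + 8) / ((-10)(x - 2)).
So |(-3x + 2)/(x - 2) + 13/5| = 4|x + 8| / (10·|x − 2|).
Restrict δ ≤ 5. Then |x + 8| < 5 gives |x − 2| = |(x + 8) + (-10)| ≥ 10 − 5 = 5.
Hence |(-3x + 2)/(x - 2) + 13/5| < 4|x + 8|/(10·5) = (2/25)|x + 8|, which is < ε once |x + 8| < (25/2)ε.
Take δ = min(5, (25/2)ε). Then 0 < |x + 8| < δ forces both bounds, so |(-3x + 2)/(x - 2) + 13/5| < ε.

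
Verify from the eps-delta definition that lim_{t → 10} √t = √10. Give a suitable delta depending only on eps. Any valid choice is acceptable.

delta = min(10, √10·eps)

Let eps > 0 be given. We want delta > 0 such that 0 < |t − 10| < delta implies |√t − √10| < eps.
Multiplying by the conjugate, |√t − √10| = |t − 10|/(√t + √10).
Restrict delta ≤ 10 so that |t − 10| < 10 forces t > 0, and then √t + √10 > √10.
Hence |√t − √10| < |t − 10|/√10, which is < eps once |t − 10| < √10·eps.
Take delta = min(10, √10·eps). If 0 < |t − 10| < delta then t > 0 and |√t − √10| < |t − 10|/√10 < eps.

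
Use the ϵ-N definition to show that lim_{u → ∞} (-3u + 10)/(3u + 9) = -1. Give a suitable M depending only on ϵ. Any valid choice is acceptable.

Let ϵ > 0. We seek M > 0 such that u > M implies |(-3u + 10)/(3u + 9) + 1| < ϵ.
(-3u + 10)/(3u + 9) + 1 = (3(-3u + 10) − (-3)(3u + 9)) / (3(3u + 9)) = 57/(3(3u + 9)).
For u > 0 we have 3u + 9 > 3u, so |(-3u + 10)/(3u + 9) + 1| = 57/(3(3u + 9)) < 57/(3·3u) = (19/3)/u.
Thus |(-3u + 10)/(3u + 9) + 1| < ϵ whenever u > (19/3)/ϵ.
Take M = (19/3)/ϵ. If u > M then |(-3u + 10)/(3u + 9) + 1| < (19/3)/u < ϵ.

M = (19/3)/ϵ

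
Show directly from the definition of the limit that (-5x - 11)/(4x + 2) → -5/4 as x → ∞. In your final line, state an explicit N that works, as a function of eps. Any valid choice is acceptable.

Let eps > 0. We seek N > 0 such that x > N implies |(-5x - 11)/(4x + 2) + 5/4| < eps.
(-5x - 11)/(4x + 2) + 5/4 = (4(-5x - 11) − (-5)(4x + 2)) / (4(4x + 2)) = -34/(4(4x + 2)).
For x > 0 we have 4x + 2 > 4x, so |(-5x - 11)/(4x + 2) + 5/4| = 34/(4(4x + 2)) < 34/(4·4x) = (17/8)/x.
Thus |(-5x - 11)/(4x + 2) + 5/4| < eps whenever x > (17/8)/eps.
Take N = (17/8)/eps. If x > N then |(-5x - 11)/(4x + 2) + 5/4| < (17/8)/x < eps.

N = (17/8)/eps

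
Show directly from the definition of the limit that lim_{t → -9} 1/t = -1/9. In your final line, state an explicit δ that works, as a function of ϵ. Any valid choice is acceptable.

δ = min(9/2, (81/2)ϵ)

Suppose ϵ > 0. We seek δ > 0 such that 0 < |t + 9| < δ implies |1/t + 1/9| < ϵ.
|1/t + 1/9| = |-9 − t|/(9·|t|) = |t + 9|/(9|t|).
Require δ ≤ 9/2 so that |t| > 9 − 9/2 = 9/2, hence 9|t| > 81/2.
Then |1/t + 1/9| < |t + 9|/(81/2), which is < ϵ when |t + 9| < (81/2)ϵ.
Take δ = min(9/2, (81/2)ϵ). Then 0 < |t + 9| < δ gives both |t + 9| < 9/2 and |t + 9| < (81/2)ϵ, so |1/t + 1/9| < ϵ.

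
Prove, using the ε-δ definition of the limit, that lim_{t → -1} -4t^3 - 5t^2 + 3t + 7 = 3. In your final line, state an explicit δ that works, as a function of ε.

Let ε > 0. We want δ > 0 such that 0 < |t + 1| < δ implies |(-4t^3 - 5t^2 + 3t + 7) − 3| < ε.
(-4t^3 - 5t^2 + 3t + 7) − 3 = -4t^3 - 5t^2 + 3t + 4 = (t + 1)(-4t^2 - t + 4).
So |(-4t^3 - 5t^2 + 3t + 7) − 3| = |t + 1|·|-4t^2 - t + 4|.
Require δ ≤ 1. Then |t + 1| < 1 gives |t| < 2, and by the triangle inequality |-4t^2 - t + 4| ≤ 4·2^2 + 2 + 4 = 22.
Hence |(-4t^3 - 5t^2 + 3t + 7) − 3| ≤ 22|t + 1| < ε provided |t + 1| < ε/22.
Choosing δ = min(1, ε/22) ensures both conditions, hence |(-4t^3 - 5t^2 + 3t + 7) − 3| < ε.

δ = min(1, ε/22)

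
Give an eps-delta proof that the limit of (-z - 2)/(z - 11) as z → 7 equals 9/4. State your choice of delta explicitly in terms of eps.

Suppose eps > 0. We want delta > 0 with 0 < |z − 7| < delta ⇒ |(-z - 2)/(z - 11) − (9/4)| < eps.
Combining over a common denominator, (-z - 2)/(z - 11) − (9/4) = [(-z - 2)·(-4) − (-9)·(z - 11)] / [(-4)·(z - 11)] = 13(z − 7) / ((-4)(z - 11)).
So |(-z - 2)/(z - 11) − (9/4)| = 13|z − 7| / (4·|z − 11|).
Restrict delta ≤ 2. Then |z − 7| < 2 gives |z − 11| = |(z − 7) + (-4)| ≥ 4 − 2 = 2.
Hence |(-z - 2)/(z - 11) − (9/4)| < 13|z − 7|/(4·2) = (13/8)|z − 7|, which is < eps once |z − 7| < (8/13)eps.
Take delta = min(2, (8/13)eps). Then 0 < |z − 7| < delta forces both bounds, so |(-z - 2)/(z - 11) − (9/4)| < eps.

delta = min(2, (8/13)eps)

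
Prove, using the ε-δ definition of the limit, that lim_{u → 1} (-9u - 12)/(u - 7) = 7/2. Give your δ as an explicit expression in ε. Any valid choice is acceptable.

Fix ε > 0. We want δ > 0 with 0 < |u − 1| < δ ⇒ |(-9u - 12)/(u - 7) − (7/2)| < ε.
Combining over a common denominator, (-9u - 12)/(u - 7) − (7/2) = [(-9u - 12)·(-6) − (-21)·(u - 7)] / [(-6)·(u - 7)] = 75(u − 1) / ((-6)(u - 7)).
So |(-9u - 12)/(u - 7) − (7/2)| = 75|u − 1| / (6·|u − 7|).
Require δ ≤ 3, so |u − 7| ≥ |-6| − |u − 1| > 6 − 3 = 3.
Hence |(-9u - 12)/(u - 7) − (7/2)| < 75|u − 1|/(6·3) = (25/6)|u − 1|, which is < ε once |u − 1| < (6/25)ε.
Take δ = min(3, (6/25)ε). Then 0 < |u − 1| < δ forces both bounds, so |(-9u - 12)/(u - 7) − (7/2)| < ε.

δ = min(3, (6/25)ε)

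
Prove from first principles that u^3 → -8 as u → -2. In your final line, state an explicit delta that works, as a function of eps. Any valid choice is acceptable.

Let eps > 0. We seek delta > 0 with 0 < |u + 2| < delta ⇒ |u^3 + 8| < eps.
Factor: u^3 + 8 = (u + 2)(u^2 - 2u + 4), so |u^3 + 8| = |u + 2|·|u^2 - 2u + 4|.
Impose delta ≤ 1 so that |u| < 3; then |u^2 - 2u + 4| ≤ 19.
Hence |u^3 + 8| ≤ 19|u + 2|, which is < eps once |u + 2| < eps/19.
Take delta = min(1, eps/19). If 0 < |u + 2| < delta then both bounds hold and |u^3 + 8| ≤ 19|u + 2| < 19·(eps/19) = eps.

delta = min(1, eps/19)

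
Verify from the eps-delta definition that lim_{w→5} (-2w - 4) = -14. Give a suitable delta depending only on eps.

delta = eps/2

Let eps > 0. We need delta > 0 so that 0 < |w − 5| < delta implies |(-2w - 4) + 14| < eps.
|(-2w - 4) + 14| = |-2w + 10| = 2|w − 5|.
Thus it suffices that |w − 5| < eps/2.
Choosing delta = eps/2 gives |(-2w - 4) + 14| = 2|w − 5| < eps whenever |w − 5| < delta.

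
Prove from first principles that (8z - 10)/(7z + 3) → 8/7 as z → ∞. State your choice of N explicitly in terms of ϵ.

Let ϵ > 0 be given. We seek N > 0 such that z > N implies |(8z - 10)/(7z + 3) − (8/7)| < ϵ.
(8z - 10)/(7z + 3) − (8/7) = (7(8z - 10) − 8(7z + 3)) / (7(7z + 3)) = -94/(7(7z + 3)).
For z > 0 we have 7z + 3 > 7z, so |(8z - 10)/(7z + 3) − (8/7)| = 94/(7(7z + 3)) < 94/(7·7z) = (94/49)/z.
Thus |(8z - 10)/(7z + 3) − (8/7)| < ϵ whenever z > (94/49)/ϵ.
Take N = (94/49)/ϵ. If z > N then |(8z - 10)/(7z + 3) − (8/7)| < (94/49)/z < ϵ.

N = (94/49)/ϵ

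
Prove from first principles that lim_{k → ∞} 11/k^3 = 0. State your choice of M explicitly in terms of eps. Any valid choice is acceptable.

Suppose eps > 0. For k ≥ 1, |11/k^3 − 0| = 11/k^3.
11/k^3 < eps ⇔ k^3 > 11/eps ⇔ k > (11/eps)^{1/3}.
Take M = (11/eps)^{1/3}. Then k > M implies 11/k^3 < eps.

M = (11/eps)^{1/3}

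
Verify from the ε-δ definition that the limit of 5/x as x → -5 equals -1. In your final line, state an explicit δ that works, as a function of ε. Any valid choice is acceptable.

Let ε > 0 be given. We seek δ > 0 such that 0 < |x + 5| < δ implies |5/x + 1| < ε.
|5/x + 1| = 5·|-5 − x|/(5·|x|) = 5|x + 5|/(5|x|).
Require δ ≤ 5/2 so that |x| > 5 − 5/2 = 5/2, hence 5|x| > 25/2.
Then |5/x + 1| < 5|x + 5|/(25/2), which is < ε when |x + 5| < (5/2)ε.
Take δ = min(5/2, (5/2)ε). Then 0 < |x + 5| < δ gives both |x + 5| < 5/2 and |x + 5| < (5/2)ε, so |5/x + 1| < ε.

δ = min(5/2, (5/2)ε)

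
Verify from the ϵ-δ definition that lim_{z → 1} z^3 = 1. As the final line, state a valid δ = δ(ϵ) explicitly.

Let ϵ > 0 be given. We seek δ > 0 with 0 < |z − 1| < δ ⇒ |z^3 − 1| < ϵ.
Factor: z^3 − 1 = (z − 1)(z^2 + z + 1), so |z^3 − 1| = |z − 1|·|z^2 + z + 1|.
Impose δ ≤ 2 so that |z| < 3; then |z^2 + z + 1| ≤ 13.
Hence |z^3 − 1| ≤ 13|z − 1|, which is < ϵ once |z − 1| < ϵ/13.
Take δ = min(2, ϵ/13). If 0 < |z − 1| < δ then both bounds hold and |z^3 − 1| ≤ 13|z − 1| < 13·(ϵ/13) = ϵ.

δ = min(2, ϵ/13)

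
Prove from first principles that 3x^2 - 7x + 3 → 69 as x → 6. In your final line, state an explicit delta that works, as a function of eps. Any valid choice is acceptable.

Let eps > 0. We want delta > 0 such that 0 < |x − 6| < delta implies |(3x^2 - 7x + 3) − 69| < eps.
(3x^2 - 7x + 3) − 69 = 3x^2 - 7x - 66 = (x − 6)(3x + 11).
So |(3x^2 - 7x + 3) − 69| = |x − 6|·|3x + 11|.
Require delta ≤ 2. Then |x − 6| < 2 gives |x| < 8, and by the triangle inequality |3x + 11| ≤ 3·8 + 11 = 35.
Hence |(3x^2 - 7x + 3) − 69| ≤ 35|x − 6| < eps provided |x − 6| < eps/35.
Choosing delta = min(2, eps/35) ensures both conditions, hence |(3x^2 - 7x + 3) − 69| < eps.

delta = min(2, eps/35)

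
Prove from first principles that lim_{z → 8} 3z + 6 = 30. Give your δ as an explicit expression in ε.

Let ε > 0. We need δ > 0 so that 0 < |z − 8| < δ implies |(3z + 6) − 30| < ε.
Since (3z + 6) − 30 = 3(z − 8), we have |(3z + 6) − 30| = 3|z − 8|.
Thus it suffices that |z − 8| < ε/3.
Choosing δ = ε/3 gives |(3z + 6) − 30| = 3|z − 8| < ε whenever |z − 8| < δ.

δ = ε/3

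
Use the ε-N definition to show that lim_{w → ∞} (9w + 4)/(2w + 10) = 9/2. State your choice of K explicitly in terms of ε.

Suppose ε > 0. We seek K > 0 such that w > K implies |(9w + 4)/(2w + 10) − (9/2)| < ε.
(9w + 4)/(2w + 10) − (9/2) = (2(9w + 4) − 9(2w + 10)) / (2(2w + 10)) = -82/(2(2w + 10)).
For w > 0 we have 2w + 10 > 2w, so |(9w + 4)/(2w + 10) − (9/2)| = 82/(2(2w + 10)) < 82/(2·2w) = (41/2)/w.
Thus |(9w + 4)/(2w + 10) − (9/2)| < ε whenever w > (41/2)/ε.
Take K = (41/2)/ε. If w > K then |(9w + 4)/(2w + 10) − (9/2)| < (41/2)/w < ε.

K = (41/2)/ε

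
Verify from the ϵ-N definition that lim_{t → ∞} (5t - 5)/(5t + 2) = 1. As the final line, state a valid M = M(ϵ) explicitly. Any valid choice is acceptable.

M = (7/5)/ϵ

Let ϵ > 0 be given. We seek M > 0 such that t > M implies |(5t - 5)/(5t + 2) − 1| < ϵ.
(5t - 5)/(5t + 2) − 1 = (5(5t - 5) − 5(5t + 2)) / (5(5t + 2)) = -35/(5(5t + 2)).
For t > 0 we have 5t + 2 > 5t, so |(5t - 5)/(5t + 2) − 1| = 35/(5(5t + 2)) < 35/(5·5t) = (7/5)/t.
Thus |(5t - 5)/(5t + 2) − 1| < ϵ whenever t > (7/5)/ϵ.
Take M = (7/5)/ϵ. If t > M then |(5t - 5)/(5t + 2) − 1| < (7/5)/t < ϵ.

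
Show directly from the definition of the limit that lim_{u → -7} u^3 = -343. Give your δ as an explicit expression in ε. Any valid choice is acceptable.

δ = min(1, ε/169)

Fix ε > 0. We seek δ > 0 with 0 < |u + 7| < δ ⇒ |u^3 + 343| < ε.
Factor: u^3 + 343 = (u + 7)(u^2 - 7u + 49), so |u^3 + 343| = |u + 7|·|u^2 - 7u + 49|.
Restrict δ ≤ 1. Then |u + 7| < 1 gives |u| < 8, so by the triangle inequality |u^2 - 7u + 49| ≤ 8^2 + 7·8 + 49 = 169.
Hence |u^3 + 343| ≤ 169|u + 7|, which is < ε once |u + 7| < ε/169.
Take δ = min(1, ε/169). If 0 < |u + 7| < δ then both bounds hold and |u^3 + 343| ≤ 169|u + 7| < 169·(ε/169) = ε.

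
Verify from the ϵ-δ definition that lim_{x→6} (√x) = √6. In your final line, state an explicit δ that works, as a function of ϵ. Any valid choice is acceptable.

δ = min(6, √6·ϵ)

Let ϵ > 0 be given. We want δ > 0 such that 0 < |x − 6| < δ implies |√x − √6| < ϵ.
Rationalise: √x − √6 = (x − 6)/(√x + √6), so |√x − √6| = |x − 6|/(√x + √6).
Restrict δ ≤ 6 so that |x − 6| < 6 forces x > 0, and then √x + √6 > √6.
Hence |√x − √6| < |x − 6|/√6, which is < ϵ once |x − 6| < √6·ϵ.
Take δ = min(6, √6·ϵ). If 0 < |x − 6| < δ then x > 0 and |√x − √6| < |x − 6|/√6 < ϵ.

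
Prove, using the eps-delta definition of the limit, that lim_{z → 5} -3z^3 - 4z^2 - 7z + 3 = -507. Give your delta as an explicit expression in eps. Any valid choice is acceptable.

delta = min(1, eps/324)

Suppose eps > 0. We want delta > 0 such that 0 < |z − 5| < delta implies |(-3z^3 - 4z^2 - 7z + 3) + 507| < eps.
(-3z^3 - 4z^2 - 7z + 3) + 507 = -3z^3 - 4z^2 - 7z + 510 = (z − 5)(-3z^2 - 19z - 102).
So |(-3z^3 - 4z^2 - 7z + 3) + 507| = |z − 5|·|-3z^2 - 19z - 102|.
Require delta ≤ 1. Then |z − 5| < 1 gives |z| < 6, and by the triangle inequality |-3z^2 - 19z - 102| ≤ 3·6^2 + 19·6 + 102 = 324.
Hence |(-3z^3 - 4z^2 - 7z + 3) + 507| ≤ 324|z − 5| < eps provided |z − 5| < eps/324.
Choosing delta = min(1, eps/324) ensures both conditions, hence |(-3z^3 - 4z^2 - 7z + 3) + 507| < eps.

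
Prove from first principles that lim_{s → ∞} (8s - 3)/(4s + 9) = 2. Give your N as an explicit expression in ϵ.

N = (21/4)/ϵ

Suppose ϵ > 0. We seek N > 0 such that s > N implies |(8s - 3)/(4s + 9) − 2| < ϵ.
(8s - 3)/(4s + 9) − 2 = (4(8s - 3) − 8(4s + 9)) / (4(4s + 9)) = -84/(4(4s + 9)).
For s > 0 we have 4s + 9 > 4s, so |(8s - 3)/(4s + 9) − 2| = 84/(4(4s + 9)) < 84/(4·4s) = (21/4)/s.
Thus |(8s - 3)/(4s + 9) − 2| < ϵ whenever s > (21/4)/ϵ.
Take N = (21/4)/ϵ. If s > N then |(8s - 3)/(4s + 9) − 2| < (21/4)/s < ϵ.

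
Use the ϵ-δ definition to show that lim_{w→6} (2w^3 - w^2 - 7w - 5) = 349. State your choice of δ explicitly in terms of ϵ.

Let ϵ > 0. We want δ > 0 such that 0 < |w − 6| < δ implies |(2w^3 - w^2 - 7w - 5) − 349| < ϵ.
(2w^3 - w^2 - 7w - 5) − 349 = 2w^3 - w^2 - 7w - 354 = (w − 6)(2w^2 + 11w + 59).
So |(2w^3 - w^2 - 7w - 5) − 349| = |w − 6|·|2w^2 + 11w + 59|.
Require δ ≤ 2. Then |w − 6| < 2 gives |w| < 8, and by the triangle inequality |2w^2 + 11w + 59| ≤ 2·8^2 + 11·8 + 59 = 275.
Hence |(2w^3 - w^2 - 7w - 5) − 349| ≤ 275|w − 6| < ϵ provided |w − 6| < ϵ/275.
Take δ = min(2, ϵ/275). Then 0 < |w − 6| < δ gives both |w − 6| < 2 and |w − 6| < ϵ/275, so |(2w^3 - w^2 - 7w - 5) − 349| < ϵ.

δ = min(2, ϵ/275)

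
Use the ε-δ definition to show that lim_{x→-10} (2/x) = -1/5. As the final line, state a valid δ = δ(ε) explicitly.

Let ε > 0 be given. We seek δ > 0 such that 0 < |x + 10| < δ implies |2/x + 1/5| < ε.
|2/x + 1/5| = 2·|-10 − x|/(10·|x|) = 2|x + 10|/(10|x|).
Require δ ≤ 5 so that |x| > 10 − 5 = 5, hence 10|x| > 50.
Then |2/x + 1/5| < 2|x + 10|/50, which is < ε when |x + 10| < 25ε.
Take δ = min(5, 25ε). Then 0 < |x + 10| < δ gives both |x + 10| < 5 and |x + 10| < 25ε, so |2/x + 1/5| < ε.

δ = min(5, 25ε)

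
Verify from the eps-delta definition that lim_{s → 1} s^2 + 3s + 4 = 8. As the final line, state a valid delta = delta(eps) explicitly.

Let eps > 0. We want delta > 0 such that 0 < |s − 1| < delta implies |(s^2 + 3s + 4) − 8| < eps.
(s^2 + 3s + 4) − 8 = s^2 + 3s - 4 = (s − 1)(s + 4).
So |(s^2 + 3s + 4) − 8| = |s − 1|·|s + 4|.
Require delta ≤ 1. Then |s − 1| < 1 gives |s| < 2, and by the triangle inequality |s + 4| ≤ 2 + 4 = 6.
Hence |(s^2 + 3s + 4) − 8| ≤ 6|s − 1| < eps provided |s − 1| < eps/6.
Choosing delta = min(1, eps/6) ensures both conditions, hence |(s^2 + 3s + 4) − 8| < eps.

delta = min(1, eps/6)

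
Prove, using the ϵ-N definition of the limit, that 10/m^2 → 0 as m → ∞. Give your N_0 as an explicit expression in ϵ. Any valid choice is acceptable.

N_0 = (10/ϵ)^{1/2}

Fix ϵ > 0. For m ≥ 1, |10/m^2 − 0| = 10/m^2.
10/m^2 < ϵ ⇔ m^2 > 10/ϵ ⇔ m > (10/ϵ)^{1/2}.
Take N_0 = (10/ϵ)^{1/2}. Then m > N_0 implies 10/m^2 < ϵ.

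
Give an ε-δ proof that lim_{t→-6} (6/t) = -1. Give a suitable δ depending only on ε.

δ = min(3, 3ε)

Let ε > 0. We seek δ > 0 such that 0 < |t + 6| < δ implies |6/t + 1| < ε.
|6/t + 1| = 6·|-6 − t|/(6·|t|) = 6|t + 6|/(6|t|).
Require δ ≤ 3 so that |t| > 6 − 3 = 3, hence 6|t| > 18.
Then |6/t + 1| < 6|t + 6|/18, which is < ε when |t + 6| < 3ε.
Take δ = min(3, 3ε). Then 0 < |t + 6| < δ gives both |t + 6| < 3 and |t + 6| < 3ε, so |6/t + 1| < ε.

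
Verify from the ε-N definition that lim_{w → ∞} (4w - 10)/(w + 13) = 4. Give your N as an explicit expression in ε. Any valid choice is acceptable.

N = 62/ε

Suppose ε > 0. We seek N > 0 such that w > N implies |(4w - 10)/(w + 13) − 4| < ε.
(4w - 10)/(w + 13) − 4 = ((4w - 10) − 4(w + 13)) / ((w + 13)) = -62/((w + 13)).
For w > 0 we have w + 13 > w, so |(4w - 10)/(w + 13) − 4| = 62/((w + 13)) < 62/(w) = 62/w.
Thus |(4w - 10)/(w + 13) − 4| < ε whenever w > 62/ε.
Take N = 62/ε. If w > N then |(4w - 10)/(w + 13) − 4| < 62/w < ε.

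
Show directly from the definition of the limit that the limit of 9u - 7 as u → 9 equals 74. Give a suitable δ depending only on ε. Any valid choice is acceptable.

Let ε > 0 be given. We need δ > 0 so that 0 < |u − 9| < δ implies |(9u - 7) − 74| < ε.
|(9u - 7) − 74| = |9u - 81| = 9|u − 9|.
Thus it suffices that |u − 9| < ε/9.
Take δ = ε/9. If 0 < |u − 9| < δ then |(9u - 7) − 74| = 9|u − 9| < 9·(ε/9) = ε.

δ = ε/9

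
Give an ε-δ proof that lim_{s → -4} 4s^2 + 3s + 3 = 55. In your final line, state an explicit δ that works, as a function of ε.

δ = min(1, ε/33)

Fix ε > 0. We want δ > 0 such that 0 < |s + 4| < δ implies |(4s^2 + 3s + 3) − 55| < ε.
(4s^2 + 3s + 3) − 55 = 4s^2 + 3s - 52 = (s + 4)(4s - 13).
So |(4s^2 + 3s + 3) − 55| = |s + 4|·|4s - 13|.
Require δ ≤ 1. Then |s + 4| < 1 gives |s| < 5, and by the triangle inequality |4s - 13| ≤ 4·5 + 13 = 33.
Hence |(4s^2 + 3s + 3) − 55| ≤ 33|s + 4| < ε provided |s + 4| < ε/33.
Take δ = min(1, ε/33). Then 0 < |s + 4| < δ gives both |s + 4| < 1 and |s + 4| < ε/33, so |(4s^2 + 3s + 3) − 55| < ε.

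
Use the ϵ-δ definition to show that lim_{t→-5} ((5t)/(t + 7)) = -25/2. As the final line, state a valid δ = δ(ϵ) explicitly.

Let ϵ > 0 be given. We want δ > 0 with 0 < |t + 5| < δ ⇒ |(5t)/(t + 7) + 25/2| < ϵ.
Combining over a common denominator, (5t)/(t + 7) + 25/2 = [(5t)·2 − (-25)·(t + 7)] / [2·(t + 7)] = 35(t + 5) / (2(t + 7)).
So |(5t)/(t + 7) + 25/2| = 35|t + 5| / (2·|t + 7|).
Restrict δ ≤ 1. Then |t + 5| < 1 gives |t + 7| = |(t + 5) + 2| ≥ 2 − 1 = 1.
Hence |(5t)/(t + 7) + 25/2| < 35|t + 5|/(2·1) = (35/2)|t + 5|, which is < ϵ once |t + 5| < (2/35)ϵ.
Take δ = min(1, (2/35)ϵ). Then 0 < |t + 5| < δ forces both bounds, so |(5t)/(t + 7) + 25/2| < ϵ.

δ = min(1, (2/35)ϵ)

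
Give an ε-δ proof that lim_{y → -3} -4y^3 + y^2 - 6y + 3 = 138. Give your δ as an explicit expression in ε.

Fix ε > 0. We want δ > 0 such that 0 < |y + 3| < δ implies |(-4y^3 + y^2 - 6y + 3) − 138| < ε.
(-4y^3 + y^2 - 6y + 3) − 138 = -4y^3 + y^2 - 6y - 135 = (y + 3)(-4y^2 + 13y - 45).
So |(-4y^3 + y^2 - 6y + 3) − 138| = |y + 3|·|-4y^2 + 13y - 45|.
Assume first that |y + 3| < 1, so |y| < 4. Then |-4y^2 + 13y - 45| ≤ 4·4^2 + 13·4 + 45 = 161.
Hence |(-4y^3 + y^2 - 6y + 3) − 138| ≤ 161|y + 3| < ε provided |y + 3| < ε/161.
Choosing δ = min(1, ε/161) ensures both conditions, hence |(-4y^3 + y^2 - 6y + 3) − 138| < ε.

δ = min(1, ε/161)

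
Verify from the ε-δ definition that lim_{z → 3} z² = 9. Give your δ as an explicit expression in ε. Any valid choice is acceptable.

δ = min(1, ε/7)

Suppose ε > 0. We seek δ > 0 with 0 < |z − 3| < δ ⇒ |z² − 9| < ε.
Factor: z² − 9 = (z − 3)(z + 3), so |z² − 9| = |z − 3|·|z + 3|.
Restrict δ ≤ 1. Then |z − 3| < 1 gives |z| < 4, so by the triangle inequality |z + 3| ≤ 4 + 3 = 7.
Hence |z² − 9| ≤ 7|z − 3|, which is < ε once |z − 3| < ε/7.
Take δ = min(1, ε/7). If 0 < |z − 3| < δ then both bounds hold and |z² − 9| ≤ 7|z − 3| < 7·(ε/7) = ε.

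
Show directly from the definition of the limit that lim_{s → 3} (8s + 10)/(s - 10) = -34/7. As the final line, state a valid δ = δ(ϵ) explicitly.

Fix ϵ > 0. We want δ > 0 with 0 < |s − 3| < δ ⇒ |(8s + 10)/(s - 10) + 34/7| < ϵ.
Combining over a common denominator, (8s + 10)/(s - 10) + 34/7 = [(8s + 10)·(-7) − 34·(s - 10)] / [(-7)·(s - 10)] = -90(s − 3) / ((-7)(s - 10)).
So |(8s + 10)/(s - 10) + 34/7| = 90|s − 3| / (7·|s − 10|).
Require δ ≤ 7/2, so |s − 10| ≥ |-7| − |s − 3| > 7 − 7/2 = 7/2.
Hence |(8s + 10)/(s - 10) + 34/7| < 90|s − 3|/(7·(7/2)) = (180/49)|s − 3|, which is < ϵ once |s − 3| < (49/180)ϵ.
Take δ = min(7/2, (49/180)ϵ). Then 0 < |s − 3| < δ forces both bounds, so |(8s + 10)/(s - 10) + 34/7| < ϵ.

δ = min(7/2, (49/180)ϵ)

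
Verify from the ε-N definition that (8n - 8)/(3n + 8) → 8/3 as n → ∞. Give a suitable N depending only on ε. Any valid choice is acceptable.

Suppose ε > 0. For n ≥ 1, |(8n - 8)/(3n + 8) − (8/3)| = |-88|/(3(3n + 8)) = 88/(3(3n + 8)).
Since 3n + 8 ≥ 3n for n ≥ 1, this is ≤ 88/(3·3n) = (88/9)/n.
So |(8n - 8)/(3n + 8) − (8/3)| < ε whenever n > (88/9)/ε.
Take N = (88/9)/ε. If n > N then |(8n - 8)/(3n + 8) − (8/3)| ≤ (88/9)/n < ε.

N = (88/9)/ε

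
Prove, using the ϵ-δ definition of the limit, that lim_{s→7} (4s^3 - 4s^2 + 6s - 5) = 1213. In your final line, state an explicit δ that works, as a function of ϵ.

Fix ϵ > 0. We want δ > 0 such that 0 < |s − 7| < δ implies |(4s^3 - 4s^2 + 6s - 5) − 1213| < ϵ.
(4s^3 - 4s^2 + 6s - 5) − 1213 = 4s^3 - 4s^2 + 6s - 1218 = (s − 7)(4s^2 + 24s + 174).
So |(4s^3 - 4s^2 + 6s - 5) − 1213| = |s − 7|·|4s^2 + 24s + 174|.
Require δ ≤ 1. Then |s − 7| < 1 gives |s| < 8, and by the triangle inequality |4s^2 + 24s + 174| ≤ 4·8^2 + 24·8 + 174 = 622.
Hence |(4s^3 - 4s^2 + 6s - 5) − 1213| ≤ 622|s − 7| < ϵ provided |s − 7| < ϵ/622.
Choosing δ = min(1, ϵ/622) ensures both conditions, hence |(4s^3 - 4s^2 + 6s - 5) − 1213| < ϵ.

δ = min(1, ϵ/622)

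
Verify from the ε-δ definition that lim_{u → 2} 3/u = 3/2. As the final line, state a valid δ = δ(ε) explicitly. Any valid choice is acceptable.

Let ε > 0 be given. We seek δ > 0 such that 0 < |u − 2| < δ implies |3/u − (3/2)| < ε.
|3/u − (3/2)| = 3·|2 − u|/(2·|u|) = 3|u − 2|/(2|u|).
Restrict δ ≤ 1. Then |u − 2| < 1 gives |u| > 1, so 2|u| > 2.
Then |3/u − (3/2)| < 3|u − 2|/2, which is < ε when |u − 2| < (2/3)ε.
Take δ = min(1, (2/3)ε). Then 0 < |u − 2| < δ gives both |u − 2| < 1 and |u − 2| < (2/3)ε, so |3/u − (3/2)| < ε.

δ = min(1, (2/3)ε)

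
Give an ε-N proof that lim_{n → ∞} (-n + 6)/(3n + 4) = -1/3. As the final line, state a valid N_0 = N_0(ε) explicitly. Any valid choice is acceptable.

Let ε > 0. For n ≥ 1, |(-n + 6)/(3n + 4) + 1/3| = |22|/(3(3n + 4)) = 22/(3(3n + 4)).
Since 3n + 4 ≥ 3n for n ≥ 1, this is ≤ 22/(3·3n) = (22/9)/n.
So |(-n + 6)/(3n + 4) + 1/3| < ε whenever n > (22/9)/ε.
Take N_0 = (22/9)/ε. If n > N_0 then |(-n + 6)/(3n + 4) + 1/3| ≤ (22/9)/n < ε.

N_0 = (22/9)/ε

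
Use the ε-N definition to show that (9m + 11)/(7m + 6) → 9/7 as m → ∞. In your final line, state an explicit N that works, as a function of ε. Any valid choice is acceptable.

N = (23/49)/ε

Suppose ε > 0. For m ≥ 1, |(9m + 11)/(7m + 6) − (9/7)| = |23|/(7(7m + 6)) = 23/(7(7m + 6)).
Since 7m + 6 ≥ 7m for m ≥ 1, this is ≤ 23/(7·7m) = (23/49)/m.
So |(9m + 11)/(7m + 6) − (9/7)| < ε whenever m > (23/49)/ε.
Take N = (23/49)/ε. If m > N then |(9m + 11)/(7m + 6) − (9/7)| ≤ (23/49)/m < ε.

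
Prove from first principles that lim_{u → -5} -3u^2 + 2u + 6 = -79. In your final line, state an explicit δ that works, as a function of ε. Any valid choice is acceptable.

Let ε > 0. We want δ > 0 such that 0 < |u + 5| < δ implies |(-3u^2 + 2u + 6) + 79| < ε.
(-3u^2 + 2u + 6) + 79 = -3u^2 + 2u + 85 = (u + 5)(-3u + 17).
So |(-3u^2 + 2u + 6) + 79| = |u + 5|·|-3u + 17|.
Require δ ≤ 1. Then |u + 5| < 1 gives |u| < 6, and by the triangle inequality |-3u + 17| ≤ 3·6 + 17 = 35.
Hence |(-3u^2 + 2u + 6) + 79| ≤ 35|u + 5| < ε provided |u + 5| < ε/35.
Choosing δ = min(1, ε/35) ensures both conditions, hence |(-3u^2 + 2u + 6) + 79| < ε.

δ = min(1, ε/35)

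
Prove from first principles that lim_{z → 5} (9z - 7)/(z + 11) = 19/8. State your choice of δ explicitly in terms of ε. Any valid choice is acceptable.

Let ε > 0. We want δ > 0 with 0 < |z − 5| < δ ⇒ |(9z - 7)/(z + 11) − (19/8)| < ε.
Combining over a common denominator, (9z - 7)/(z + 11) − (19/8) = [(9z - 7)·16 − 38·(z + 11)] / [16·(z + 11)] = 106(z − 5) / (16(z + 11)).
So |(9z - 7)/(z + 11) − (19/8)| = 106|z − 5| / (16·|z + 11|).
Restrict δ ≤ 8. Then |z − 5| < 8 gives |z + 11| = |(z − 5) + 16| ≥ 16 − 8 = 8.
Hence |(9z - 7)/(z + 11) − (19/8)| < 106|z − 5|/(16·8) = (53/64)|z − 5|, which is < ε once |z − 5| < (64/53)ε.
Take δ = min(8, (64/53)ε). Then 0 < |z − 5| < δ forces both bounds, so |(9z - 7)/(z + 11) − (19/8)| < ε.

δ = min(8, (64/53)ε)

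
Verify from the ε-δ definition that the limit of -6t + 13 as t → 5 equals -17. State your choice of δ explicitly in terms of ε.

Suppose ε > 0. We need δ > 0 so that 0 < |t − 5| < δ implies |(-6t + 13) + 17| < ε.
Since (-6t + 13) + 17 = -6(t − 5), we have |(-6t + 13) + 17| = 6|t − 5|.
Thus it suffices that |t − 5| < ε/6.
Take δ = ε/6. If 0 < |t − 5| < δ then |(-6t + 13) + 17| = 6|t − 5| < 6·(ε/6) = ε.

δ = ε/6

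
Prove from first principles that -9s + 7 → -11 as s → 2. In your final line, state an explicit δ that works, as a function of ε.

δ = ε/9

Suppose ε > 0. We need δ > 0 so that 0 < |s − 2| < δ implies |(-9s + 7) + 11| < ε.
Since (-9s + 7) + 11 = -9(s − 2), we have |(-9s + 7) + 11| = 9|s − 2|.
So 9|s − 2| < ε exactly when |s − 2| < ε/9.
Choosing δ = ε/9 gives |(-9s + 7) + 11| = 9|s − 2| < ε whenever |s − 2| < δ.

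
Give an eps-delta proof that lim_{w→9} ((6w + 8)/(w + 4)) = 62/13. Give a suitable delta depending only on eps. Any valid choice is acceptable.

Let eps > 0. We want delta > 0 with 0 < |w − 9| < delta ⇒ |(6w + 8)/(w + 4) − (62/13)| < eps.
Combining over a common denominator, (6w + 8)/(w + 4) − (62/13) = [(6w + 8)·13 − 62·(w + 4)] / [13·(w + 4)] = 16(w − 9) / (13(w + 4)).
So |(6w + 8)/(w + 4) − (62/13)| = 16|w − 9| / (13·|w + 4|).
Restrict delta ≤ 13/2. Then |w − 9| < 13/2 gives |w + 4| = |(w − 9) + 13| ≥ 13 − 13/2 = 13/2.
Hence |(6w + 8)/(w + 4) − (62/13)| < 16|w − 9|/(13·(13/2)) = (32/169)|w − 9|, which is < eps once |w − 9| < (169/32)eps.
Take delta = min(13/2, (169/32)eps). Then 0 < |w − 9| < delta forces both bounds, so |(6w + 8)/(w + 4) − (62/13)| < eps.

delta = min(13/2, (169/32)eps)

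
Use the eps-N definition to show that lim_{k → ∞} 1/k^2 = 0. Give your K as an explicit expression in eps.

Let eps > 0. For k ≥ 1, |1/k^2 − 0| = 1/k^2.
1/k^2 < eps ⇔ k^2 > 1/eps ⇔ k > (1/eps)^{1/2}.
Take K = (1/eps)^{1/2}. Then k > K implies 1/k^2 < eps.

K = (1/eps)^{1/2}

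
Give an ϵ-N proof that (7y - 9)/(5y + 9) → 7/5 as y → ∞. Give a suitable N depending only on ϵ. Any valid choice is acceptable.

Let ϵ > 0. We seek N > 0 such that y > N implies |(7y - 9)/(5y + 9) − (7/5)| < ϵ.
(7y - 9)/(5y + 9) − (7/5) = (5(7y - 9) − 7(5y + 9)) / (5(5y + 9)) = -108/(5(5y + 9)).
For y > 0 we have 5y + 9 > 5y, so |(7y - 9)/(5y + 9) − (7/5)| = 108/(5(5y + 9)) < 108/(5·5y) = (108/25)/y.
Thus |(7y - 9)/(5y + 9) − (7/5)| < ϵ whenever y > (108/25)/ϵ.
Take N = (108/25)/ϵ. If y > N then |(7y - 9)/(5y + 9) − (7/5)| < (108/25)/y < ϵ.

N = (108/25)/ϵ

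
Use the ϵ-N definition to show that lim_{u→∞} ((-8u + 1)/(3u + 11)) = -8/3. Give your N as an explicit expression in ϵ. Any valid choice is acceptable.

N = (91/9)/ϵ

Let ϵ > 0. We seek N > 0 such that u > N implies |(-8u + 1)/(3u + 11) + 8/3| < ϵ.
(-8u + 1)/(3u + 11) + 8/3 = (3(-8u + 1) − (-8)(3u + 11)) / (3(3u + 11)) = 91/(3(3u + 11)).
For u > 0 we have 3u + 11 > 3u, so |(-8u + 1)/(3u + 11) + 8/3| = 91/(3(3u + 11)) < 91/(3·3u) = (91/9)/u.
Thus |(-8u + 1)/(3u + 11) + 8/3| < ϵ whenever u > (91/9)/ϵ.
Take N = (91/9)/ϵ. If u > N then |(-8u + 1)/(3u + 11) + 8/3| < (91/9)/u < ϵ.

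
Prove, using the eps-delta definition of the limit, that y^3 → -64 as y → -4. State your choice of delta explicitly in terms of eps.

Let eps > 0. We seek delta > 0 with 0 < |y + 4| < delta ⇒ |y^3 + 64| < eps.
Factor: y^3 + 64 = (y + 4)(y^2 - 4y + 16), so |y^3 + 64| = |y + 4|·|y^2 - 4y + 16|.
Restrict delta ≤ 1. Then |y + 4| < 1 gives |y| < 5, so by the triangle inequality |y^2 - 4y + 16| ≤ 5^2 + 4·5 + 16 = 61.
Hence |y^3 + 64| ≤ 61|y + 4|, which is < eps once |y + 4| < eps/61.
Take delta = min(1, eps/61). If 0 < |y + 4| < delta then both bounds hold and |y^3 + 64| ≤ 61|y + 4| < 61·(eps/61) = eps.

delta = min(1, eps/61)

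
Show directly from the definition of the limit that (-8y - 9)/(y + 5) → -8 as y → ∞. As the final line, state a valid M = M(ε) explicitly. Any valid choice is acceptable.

M = 31/ε

Let ε > 0 be given. We seek M > 0 such that y > M implies |(-8y - 9)/(y + 5) + 8| < ε.
(-8y - 9)/(y + 5) + 8 = ((-8y - 9) − (-8)(y + 5)) / ((y + 5)) = 31/((y + 5)).
For y > 0 we have y + 5 > y, so |(-8y - 9)/(y + 5) + 8| = 31/((y + 5)) < 31/(y) = 31/y.
Thus |(-8y - 9)/(y + 5) + 8| < ε whenever y > 31/ε.
Take M = 31/ε. If y > M then |(-8y - 9)/(y + 5) + 8| < 31/y < ε.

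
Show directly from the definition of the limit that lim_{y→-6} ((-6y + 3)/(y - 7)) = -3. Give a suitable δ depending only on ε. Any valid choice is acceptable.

Let ε > 0. We want δ > 0 with 0 < |y + 6| < δ ⇒ |(-6y + 3)/(y - 7) + 3| < ε.
Combining over a common denominator, (-6y + 3)/(y - 7) + 3 = [(-6y + 3)·(-13) − 39·(y - 7)] / [(-13)·(y - 7)] = 39(y + 6) / ((-13)(y - 7)).
So |(-6y + 3)/(y - 7) + 3| = 39|y + 6| / (13·|y − 7|).
Restrict δ ≤ 13/2. Then |y + 6| < 13/2 gives |y − 7| = |(y + 6) + (-13)| ≥ 13 − 13/2 = 13/2.
Hence |(-6y + 3)/(y - 7) + 3| < 39|y + 6|/(13·(13/2)) = (6/13)|y + 6|, which is < ε once |y + 6| < (13/6)ε.
Take δ = min(13/2, (13/6)ε). Then 0 < |y + 6| < δ forces both bounds, so |(-6y + 3)/(y - 7) + 3| < ε.

δ = min(13/2, (13/6)ε)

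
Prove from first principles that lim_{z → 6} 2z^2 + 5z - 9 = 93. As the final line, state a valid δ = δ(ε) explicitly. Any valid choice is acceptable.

δ = min(1, ε/31)

Fix ε > 0. We want δ > 0 such that 0 < |z − 6| < δ implies |(2z^2 + 5z - 9) − 93| < ε.
(2z^2 + 5z - 9) − 93 = 2z^2 + 5z - 102 = (z − 6)(2z + 17).
So |(2z^2 + 5z - 9) − 93| = |z − 6|·|2z + 17|.
Require δ ≤ 1. Then |z − 6| < 1 gives |z| < 7, and by the triangle inequality |2z + 17| ≤ 2·7 + 17 = 31.
Hence |(2z^2 + 5z - 9) − 93| ≤ 31|z − 6| < ε provided |z − 6| < ε/31.
Choosing δ = min(1, ε/31) ensures both conditions, hence |(2z^2 + 5z - 9) − 93| < ε.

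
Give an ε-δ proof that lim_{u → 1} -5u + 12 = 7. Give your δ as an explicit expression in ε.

Fix ε > 0. We need δ > 0 so that 0 < |u − 1| < δ implies |(-5u + 12) − 7| < ε.
|(-5u + 12) − 7| = |-5u + 5| = 5|u − 1|.
Thus it suffices that |u − 1| < ε/5.
Take δ = ε/5. If 0 < |u − 1| < δ then |(-5u + 12) − 7| = 5|u − 1| < 5·(ε/5) = ε.

δ = ε/5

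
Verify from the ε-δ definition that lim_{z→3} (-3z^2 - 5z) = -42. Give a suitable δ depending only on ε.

Let ε > 0. We want δ > 0 such that 0 < |z − 3| < δ implies |(-3z^2 - 5z) + 42| < ε.
(-3z^2 - 5z) + 42 = -3z^2 - 5z + 42 = (z − 3)(-3z - 14).
So |(-3z^2 - 5z) + 42| = |z − 3|·|-3z - 14|.
Assume first that |z − 3| < 1, so |z| < 4. Then |-3z - 14| ≤ 3·4 + 14 = 26.
Hence |(-3z^2 - 5z) + 42| ≤ 26|z − 3| < ε provided |z − 3| < ε/26.
Choosing δ = min(1, ε/26) ensures both conditions, hence |(-3z^2 - 5z) + 42| < ε.

δ = min(1, ε/26)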